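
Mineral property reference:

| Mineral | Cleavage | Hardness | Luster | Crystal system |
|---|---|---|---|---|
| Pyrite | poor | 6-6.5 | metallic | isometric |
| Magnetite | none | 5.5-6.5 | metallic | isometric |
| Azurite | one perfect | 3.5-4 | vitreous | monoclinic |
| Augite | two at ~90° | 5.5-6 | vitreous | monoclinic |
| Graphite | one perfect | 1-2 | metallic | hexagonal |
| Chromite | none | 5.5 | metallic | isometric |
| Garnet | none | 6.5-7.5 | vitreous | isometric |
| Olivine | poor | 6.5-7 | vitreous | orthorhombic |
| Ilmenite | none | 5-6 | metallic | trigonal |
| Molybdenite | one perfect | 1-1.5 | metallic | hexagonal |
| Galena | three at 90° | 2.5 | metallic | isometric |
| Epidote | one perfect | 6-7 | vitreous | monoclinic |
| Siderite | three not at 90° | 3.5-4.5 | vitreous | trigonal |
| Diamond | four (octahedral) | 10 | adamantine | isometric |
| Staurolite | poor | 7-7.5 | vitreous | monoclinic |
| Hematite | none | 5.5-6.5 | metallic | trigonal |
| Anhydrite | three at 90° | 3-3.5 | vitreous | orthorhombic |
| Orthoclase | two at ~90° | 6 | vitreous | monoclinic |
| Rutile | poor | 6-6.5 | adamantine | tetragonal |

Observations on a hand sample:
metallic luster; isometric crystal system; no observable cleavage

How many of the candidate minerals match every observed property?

Metallic luster: Pyrite, Magnetite, Graphite, Chromite, Ilmenite, Molybdenite, Galena, Hematite remain.
Isometric crystal system rules out Graphite, Ilmenite, Molybdenite, Hematite.
No observable cleavage eliminates Pyrite, Galena.
Remaining candidates: Chromite, Magnetite.
That is 2 minerals.

2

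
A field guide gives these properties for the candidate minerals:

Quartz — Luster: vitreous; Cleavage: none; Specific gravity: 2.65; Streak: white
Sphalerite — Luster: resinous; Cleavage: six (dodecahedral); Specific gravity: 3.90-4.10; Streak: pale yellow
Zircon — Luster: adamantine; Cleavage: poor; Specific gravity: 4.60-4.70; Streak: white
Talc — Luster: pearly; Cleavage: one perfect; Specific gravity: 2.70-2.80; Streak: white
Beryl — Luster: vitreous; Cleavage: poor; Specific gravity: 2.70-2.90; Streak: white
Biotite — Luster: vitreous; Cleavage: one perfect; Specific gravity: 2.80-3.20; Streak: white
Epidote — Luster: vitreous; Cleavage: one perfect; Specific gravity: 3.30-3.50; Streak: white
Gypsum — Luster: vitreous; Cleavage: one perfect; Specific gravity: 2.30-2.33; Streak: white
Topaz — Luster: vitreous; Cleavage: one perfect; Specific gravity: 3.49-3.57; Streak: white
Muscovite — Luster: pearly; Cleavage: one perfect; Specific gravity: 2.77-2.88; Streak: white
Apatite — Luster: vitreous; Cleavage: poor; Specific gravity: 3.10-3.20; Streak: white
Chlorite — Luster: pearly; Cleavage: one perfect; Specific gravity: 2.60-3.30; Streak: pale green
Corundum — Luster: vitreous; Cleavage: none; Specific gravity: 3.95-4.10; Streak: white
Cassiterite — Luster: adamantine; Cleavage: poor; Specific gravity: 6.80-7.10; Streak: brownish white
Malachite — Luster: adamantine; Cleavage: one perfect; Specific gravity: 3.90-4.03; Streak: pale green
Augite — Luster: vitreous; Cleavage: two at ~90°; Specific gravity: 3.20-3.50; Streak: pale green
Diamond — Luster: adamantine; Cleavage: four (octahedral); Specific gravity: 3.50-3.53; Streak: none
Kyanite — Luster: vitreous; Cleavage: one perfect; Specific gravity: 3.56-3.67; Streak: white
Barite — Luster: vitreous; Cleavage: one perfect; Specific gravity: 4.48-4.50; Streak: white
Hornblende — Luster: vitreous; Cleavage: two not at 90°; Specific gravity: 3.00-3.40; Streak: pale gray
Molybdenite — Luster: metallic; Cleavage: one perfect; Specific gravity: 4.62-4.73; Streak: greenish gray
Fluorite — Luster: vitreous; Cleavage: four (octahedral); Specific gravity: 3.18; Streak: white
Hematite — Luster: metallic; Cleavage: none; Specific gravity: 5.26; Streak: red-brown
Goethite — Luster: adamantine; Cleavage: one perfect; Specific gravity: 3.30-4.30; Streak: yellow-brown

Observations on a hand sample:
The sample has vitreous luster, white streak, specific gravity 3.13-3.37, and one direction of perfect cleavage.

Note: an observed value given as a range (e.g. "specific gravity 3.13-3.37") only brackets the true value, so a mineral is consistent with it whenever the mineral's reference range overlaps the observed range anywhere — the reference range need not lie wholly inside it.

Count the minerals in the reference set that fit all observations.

2

Vitreous luster: leaves Quartz, Beryl, Biotite, Epidote, Gypsum, Topaz, Apatite, Corundum, Augite, Kyanite, Barite, Hornblende, Fluorite.
White streak rules out Augite, Hornblende.
Specific gravity 3.13-3.37: only Biotite, Epidote, Apatite, Fluorite remain.
One direction of perfect cleavage excludes Apatite, Fluorite.
Remaining candidates: Biotite, Epidote.
That is 2 minerals.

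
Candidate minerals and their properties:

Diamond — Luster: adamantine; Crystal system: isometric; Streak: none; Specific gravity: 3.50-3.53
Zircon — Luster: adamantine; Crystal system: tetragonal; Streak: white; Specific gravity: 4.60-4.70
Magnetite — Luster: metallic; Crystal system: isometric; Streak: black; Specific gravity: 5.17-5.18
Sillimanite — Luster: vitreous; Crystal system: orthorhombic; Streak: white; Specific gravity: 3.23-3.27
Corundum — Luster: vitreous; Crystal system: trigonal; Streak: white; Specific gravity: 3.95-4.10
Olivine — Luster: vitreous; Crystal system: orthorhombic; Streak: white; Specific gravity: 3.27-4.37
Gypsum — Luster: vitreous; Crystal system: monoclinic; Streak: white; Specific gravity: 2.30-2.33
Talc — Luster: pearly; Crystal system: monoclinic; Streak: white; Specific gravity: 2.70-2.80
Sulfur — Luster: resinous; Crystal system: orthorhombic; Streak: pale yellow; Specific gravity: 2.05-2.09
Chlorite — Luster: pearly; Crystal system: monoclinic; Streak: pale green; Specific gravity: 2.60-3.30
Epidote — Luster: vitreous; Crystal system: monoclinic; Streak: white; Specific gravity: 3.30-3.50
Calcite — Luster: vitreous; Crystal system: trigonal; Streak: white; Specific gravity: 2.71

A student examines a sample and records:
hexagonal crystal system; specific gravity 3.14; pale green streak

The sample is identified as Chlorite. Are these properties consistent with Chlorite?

No

Hexagonal crystal system — Chlorite has monoclinic system; inconsistent.
Specific gravity 3.14 — consistent with Chlorite (SG 2.60-3.30).
Pale green streak — consistent with Chlorite (pale green streak).
The crystal system observation rules out Chlorite.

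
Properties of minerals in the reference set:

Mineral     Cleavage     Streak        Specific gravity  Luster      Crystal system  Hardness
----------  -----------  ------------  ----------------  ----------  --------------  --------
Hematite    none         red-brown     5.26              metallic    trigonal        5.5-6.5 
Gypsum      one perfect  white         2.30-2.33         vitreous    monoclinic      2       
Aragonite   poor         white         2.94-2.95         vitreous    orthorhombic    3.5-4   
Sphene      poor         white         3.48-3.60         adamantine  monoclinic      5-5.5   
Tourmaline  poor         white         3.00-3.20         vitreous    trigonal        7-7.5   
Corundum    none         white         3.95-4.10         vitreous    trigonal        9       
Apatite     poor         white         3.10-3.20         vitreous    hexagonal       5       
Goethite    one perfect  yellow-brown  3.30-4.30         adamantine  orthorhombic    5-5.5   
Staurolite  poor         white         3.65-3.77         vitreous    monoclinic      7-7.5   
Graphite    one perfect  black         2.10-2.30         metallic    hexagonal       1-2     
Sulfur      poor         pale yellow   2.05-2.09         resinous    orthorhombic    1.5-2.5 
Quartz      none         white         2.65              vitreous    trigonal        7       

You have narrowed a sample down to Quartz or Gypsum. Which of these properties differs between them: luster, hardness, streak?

Luster: both vitreous — shared.
Hardness: Quartz 7, Gypsum 2 — these differ.
Streak: both white — shared.
Hardness is the diagnostic property here.

hardness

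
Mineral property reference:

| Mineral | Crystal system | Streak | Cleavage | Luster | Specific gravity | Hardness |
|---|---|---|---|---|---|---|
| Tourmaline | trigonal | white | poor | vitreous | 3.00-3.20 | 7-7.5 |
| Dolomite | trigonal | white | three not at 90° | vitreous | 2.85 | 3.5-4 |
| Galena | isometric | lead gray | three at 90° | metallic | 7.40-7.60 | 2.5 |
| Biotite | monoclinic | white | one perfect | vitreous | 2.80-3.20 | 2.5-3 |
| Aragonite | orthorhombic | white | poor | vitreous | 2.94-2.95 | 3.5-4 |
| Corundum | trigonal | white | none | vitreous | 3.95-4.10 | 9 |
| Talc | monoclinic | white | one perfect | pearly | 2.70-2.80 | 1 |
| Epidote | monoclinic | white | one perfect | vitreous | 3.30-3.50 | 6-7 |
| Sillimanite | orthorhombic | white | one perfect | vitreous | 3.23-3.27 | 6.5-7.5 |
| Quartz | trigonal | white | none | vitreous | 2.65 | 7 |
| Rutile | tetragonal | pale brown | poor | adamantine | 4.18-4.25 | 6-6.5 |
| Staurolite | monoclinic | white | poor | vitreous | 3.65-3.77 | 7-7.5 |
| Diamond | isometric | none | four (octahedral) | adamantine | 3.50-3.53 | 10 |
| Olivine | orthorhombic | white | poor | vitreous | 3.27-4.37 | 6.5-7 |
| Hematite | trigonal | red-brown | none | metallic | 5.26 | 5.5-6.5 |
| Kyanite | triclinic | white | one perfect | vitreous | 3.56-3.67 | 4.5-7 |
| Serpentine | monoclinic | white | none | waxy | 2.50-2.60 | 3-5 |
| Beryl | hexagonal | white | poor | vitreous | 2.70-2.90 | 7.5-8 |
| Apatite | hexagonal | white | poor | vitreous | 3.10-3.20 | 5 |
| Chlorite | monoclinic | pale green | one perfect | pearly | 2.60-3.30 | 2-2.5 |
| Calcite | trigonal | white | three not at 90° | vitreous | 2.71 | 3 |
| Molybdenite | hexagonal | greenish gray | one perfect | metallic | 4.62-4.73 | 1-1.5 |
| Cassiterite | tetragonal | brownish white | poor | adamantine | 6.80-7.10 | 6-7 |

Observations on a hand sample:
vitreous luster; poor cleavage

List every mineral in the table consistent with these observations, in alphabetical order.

Vitreous luster: narrows the field to Tourmaline, Dolomite, Biotite, Aragonite, Corundum, Epidote, Sillimanite, Quartz, Staurolite, Olivine, Kyanite, Beryl, Apatite, Calcite.
Poor cleavage: only Tourmaline, Aragonite, Staurolite, Olivine, Beryl, Apatite remain.
The minerals that satisfy all observations are Apatite, Aragonite, Beryl, Olivine, Staurolite, Tourmaline.

Apatite, Aragonite, Beryl, Olivine, Staurolite, Tourmaline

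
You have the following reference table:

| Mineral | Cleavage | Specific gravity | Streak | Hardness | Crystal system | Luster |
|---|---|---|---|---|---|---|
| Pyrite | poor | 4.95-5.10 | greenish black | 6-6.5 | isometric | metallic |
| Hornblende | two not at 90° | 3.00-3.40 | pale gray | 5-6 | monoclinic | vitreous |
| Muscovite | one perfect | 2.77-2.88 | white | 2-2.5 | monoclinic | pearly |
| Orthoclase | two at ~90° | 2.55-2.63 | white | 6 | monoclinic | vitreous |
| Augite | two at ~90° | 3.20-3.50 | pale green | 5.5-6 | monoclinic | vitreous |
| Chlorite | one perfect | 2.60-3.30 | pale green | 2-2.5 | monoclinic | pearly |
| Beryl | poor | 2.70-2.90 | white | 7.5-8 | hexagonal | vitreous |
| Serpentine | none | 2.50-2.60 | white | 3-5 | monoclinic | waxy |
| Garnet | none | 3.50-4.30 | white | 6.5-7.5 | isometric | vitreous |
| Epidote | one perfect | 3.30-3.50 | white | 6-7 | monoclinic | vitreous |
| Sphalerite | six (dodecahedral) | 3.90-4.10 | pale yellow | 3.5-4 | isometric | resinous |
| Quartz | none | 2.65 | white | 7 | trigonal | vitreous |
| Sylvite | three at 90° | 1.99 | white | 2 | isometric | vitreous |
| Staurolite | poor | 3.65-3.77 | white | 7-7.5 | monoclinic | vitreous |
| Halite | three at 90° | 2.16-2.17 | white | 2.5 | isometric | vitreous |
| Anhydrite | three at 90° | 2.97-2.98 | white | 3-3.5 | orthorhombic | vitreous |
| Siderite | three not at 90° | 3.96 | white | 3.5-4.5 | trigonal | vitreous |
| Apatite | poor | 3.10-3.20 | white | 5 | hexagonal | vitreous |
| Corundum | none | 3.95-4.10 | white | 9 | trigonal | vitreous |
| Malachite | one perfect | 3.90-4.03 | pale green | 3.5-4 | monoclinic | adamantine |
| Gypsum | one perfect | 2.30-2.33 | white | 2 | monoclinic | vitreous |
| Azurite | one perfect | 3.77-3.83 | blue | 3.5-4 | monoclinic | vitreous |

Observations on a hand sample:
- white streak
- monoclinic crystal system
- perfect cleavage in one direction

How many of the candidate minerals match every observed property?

White streak — narrows the field to Muscovite, Orthoclase, Beryl, Serpentine, Garnet, Epidote, Quartz, Sylvite, Staurolite, Halite, Anhydrite, Siderite, Apatite, Corundum, Gypsum.
Monoclinic crystal system — leaves Muscovite, Orthoclase, Serpentine, Epidote, Staurolite, Gypsum.
Perfect cleavage in one direction eliminates Orthoclase, Serpentine, Staurolite.
Remaining candidates: Epidote, Gypsum, Muscovite.
That is 3 minerals.

3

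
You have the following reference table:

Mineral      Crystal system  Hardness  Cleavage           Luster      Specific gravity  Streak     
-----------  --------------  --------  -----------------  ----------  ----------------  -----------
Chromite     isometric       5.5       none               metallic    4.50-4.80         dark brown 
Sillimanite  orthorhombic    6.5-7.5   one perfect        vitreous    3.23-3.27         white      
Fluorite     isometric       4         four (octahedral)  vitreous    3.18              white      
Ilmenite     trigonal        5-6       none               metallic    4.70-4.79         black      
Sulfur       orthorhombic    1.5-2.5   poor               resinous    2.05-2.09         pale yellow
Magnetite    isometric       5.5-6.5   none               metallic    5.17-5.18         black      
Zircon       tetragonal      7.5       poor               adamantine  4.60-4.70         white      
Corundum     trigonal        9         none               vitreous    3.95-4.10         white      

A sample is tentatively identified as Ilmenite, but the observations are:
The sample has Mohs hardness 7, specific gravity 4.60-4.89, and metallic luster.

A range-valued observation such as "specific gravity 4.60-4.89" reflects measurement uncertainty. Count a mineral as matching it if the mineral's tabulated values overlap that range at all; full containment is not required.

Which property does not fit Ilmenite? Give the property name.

hardness

Mohs hardness 7: Ilmenite has hardness 5-6 — does not match.
Specific gravity 4.60-4.89: Ilmenite has SG 4.70-4.79 — consistent.
Metallic luster: Ilmenite has metallic luster — consistent.
The hardness is the one property that does not fit.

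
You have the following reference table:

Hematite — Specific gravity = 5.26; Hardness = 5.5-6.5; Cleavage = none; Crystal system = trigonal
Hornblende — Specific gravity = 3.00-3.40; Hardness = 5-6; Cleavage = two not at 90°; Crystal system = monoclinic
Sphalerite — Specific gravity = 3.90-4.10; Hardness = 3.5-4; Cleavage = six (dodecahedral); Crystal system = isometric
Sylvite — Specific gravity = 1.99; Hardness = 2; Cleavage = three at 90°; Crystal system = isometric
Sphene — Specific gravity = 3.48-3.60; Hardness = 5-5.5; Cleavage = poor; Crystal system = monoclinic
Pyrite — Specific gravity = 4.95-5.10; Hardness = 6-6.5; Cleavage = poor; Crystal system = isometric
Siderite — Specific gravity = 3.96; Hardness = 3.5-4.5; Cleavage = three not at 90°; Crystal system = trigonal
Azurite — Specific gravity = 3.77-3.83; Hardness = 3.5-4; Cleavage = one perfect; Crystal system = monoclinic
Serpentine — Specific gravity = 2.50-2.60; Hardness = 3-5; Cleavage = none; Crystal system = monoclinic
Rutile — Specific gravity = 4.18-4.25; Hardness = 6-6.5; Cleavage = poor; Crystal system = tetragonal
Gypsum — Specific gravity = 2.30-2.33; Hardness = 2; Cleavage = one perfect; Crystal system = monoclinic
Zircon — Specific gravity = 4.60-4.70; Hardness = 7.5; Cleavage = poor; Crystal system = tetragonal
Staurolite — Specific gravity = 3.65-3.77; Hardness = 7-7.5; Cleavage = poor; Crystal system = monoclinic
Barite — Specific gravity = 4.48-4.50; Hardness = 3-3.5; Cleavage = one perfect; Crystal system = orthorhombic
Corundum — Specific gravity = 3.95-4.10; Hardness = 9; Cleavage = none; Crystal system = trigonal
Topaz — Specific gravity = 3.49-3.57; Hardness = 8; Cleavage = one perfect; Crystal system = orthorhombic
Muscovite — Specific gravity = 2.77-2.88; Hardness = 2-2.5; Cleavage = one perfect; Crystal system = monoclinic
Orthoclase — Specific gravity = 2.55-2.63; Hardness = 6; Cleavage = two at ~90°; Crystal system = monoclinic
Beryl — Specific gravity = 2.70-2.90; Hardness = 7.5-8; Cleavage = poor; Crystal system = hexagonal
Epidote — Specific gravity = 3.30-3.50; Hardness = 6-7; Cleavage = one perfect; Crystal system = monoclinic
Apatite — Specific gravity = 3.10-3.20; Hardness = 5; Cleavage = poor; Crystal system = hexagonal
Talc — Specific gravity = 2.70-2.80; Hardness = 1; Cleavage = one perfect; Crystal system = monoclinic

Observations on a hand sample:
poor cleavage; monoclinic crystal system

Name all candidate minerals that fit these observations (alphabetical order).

Poor cleavage — narrows the field to Sphene, Pyrite, Rutile, Zircon, Staurolite, Beryl, Apatite.
Monoclinic crystal system — leaves Sphene, Staurolite.
Consistent with every observation: Sphene, Staurolite.

Sphene, Staurolite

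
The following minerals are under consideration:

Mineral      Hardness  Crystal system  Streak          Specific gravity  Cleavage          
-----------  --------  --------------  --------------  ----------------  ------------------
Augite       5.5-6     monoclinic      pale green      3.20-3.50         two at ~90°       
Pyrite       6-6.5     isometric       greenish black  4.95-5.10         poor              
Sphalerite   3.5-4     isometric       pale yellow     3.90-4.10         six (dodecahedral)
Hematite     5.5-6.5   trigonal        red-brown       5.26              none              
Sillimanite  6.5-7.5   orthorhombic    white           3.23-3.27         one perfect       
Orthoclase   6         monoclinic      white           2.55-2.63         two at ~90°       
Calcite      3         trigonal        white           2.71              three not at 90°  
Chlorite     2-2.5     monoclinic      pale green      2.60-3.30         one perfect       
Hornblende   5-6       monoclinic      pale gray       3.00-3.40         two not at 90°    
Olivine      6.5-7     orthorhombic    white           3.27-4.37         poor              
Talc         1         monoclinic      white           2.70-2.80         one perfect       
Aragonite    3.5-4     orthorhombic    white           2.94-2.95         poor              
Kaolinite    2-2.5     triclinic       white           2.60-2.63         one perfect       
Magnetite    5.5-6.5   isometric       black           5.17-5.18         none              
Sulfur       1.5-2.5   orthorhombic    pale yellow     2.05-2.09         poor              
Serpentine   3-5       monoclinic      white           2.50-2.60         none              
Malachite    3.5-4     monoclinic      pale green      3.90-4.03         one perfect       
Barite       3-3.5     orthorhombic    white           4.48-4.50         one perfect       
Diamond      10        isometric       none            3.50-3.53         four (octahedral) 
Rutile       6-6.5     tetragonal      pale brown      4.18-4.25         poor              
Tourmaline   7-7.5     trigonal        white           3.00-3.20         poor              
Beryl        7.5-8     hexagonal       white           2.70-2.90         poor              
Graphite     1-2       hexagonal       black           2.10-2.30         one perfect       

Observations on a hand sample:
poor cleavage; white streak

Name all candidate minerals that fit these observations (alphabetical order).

Poor cleavage: narrows the field to Pyrite, Olivine, Aragonite, Sulfur, Rutile, Tourmaline, Beryl.
White streak excludes Pyrite, Sulfur, Rutile.
Consistent with every observation: Aragonite, Beryl, Olivine, Tourmaline.

Aragonite, Beryl, Olivine, Tourmaline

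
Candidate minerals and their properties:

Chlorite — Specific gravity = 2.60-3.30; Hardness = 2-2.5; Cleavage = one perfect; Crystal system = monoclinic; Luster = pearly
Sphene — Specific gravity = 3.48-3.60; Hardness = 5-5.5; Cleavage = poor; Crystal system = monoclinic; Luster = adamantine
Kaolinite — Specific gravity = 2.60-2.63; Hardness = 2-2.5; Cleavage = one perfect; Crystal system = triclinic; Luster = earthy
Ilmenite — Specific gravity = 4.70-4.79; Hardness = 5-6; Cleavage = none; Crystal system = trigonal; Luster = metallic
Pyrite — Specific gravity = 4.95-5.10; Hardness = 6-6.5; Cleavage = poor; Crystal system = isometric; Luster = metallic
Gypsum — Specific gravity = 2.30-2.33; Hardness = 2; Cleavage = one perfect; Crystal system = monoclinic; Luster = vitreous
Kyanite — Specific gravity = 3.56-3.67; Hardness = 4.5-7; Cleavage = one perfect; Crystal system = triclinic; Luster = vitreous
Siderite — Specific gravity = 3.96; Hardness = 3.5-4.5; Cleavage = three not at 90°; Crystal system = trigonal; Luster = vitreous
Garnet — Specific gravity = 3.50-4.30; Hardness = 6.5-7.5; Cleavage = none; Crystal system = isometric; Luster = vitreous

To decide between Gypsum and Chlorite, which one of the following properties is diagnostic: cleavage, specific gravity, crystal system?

Cleavage: both one perfect — same for both.
Specific gravity: Gypsum 2.30-2.33, Chlorite 2.60-3.30 — distinct.
Crystal system: both monoclinic — same for both.
Specific gravity is the diagnostic property here.

specific gravity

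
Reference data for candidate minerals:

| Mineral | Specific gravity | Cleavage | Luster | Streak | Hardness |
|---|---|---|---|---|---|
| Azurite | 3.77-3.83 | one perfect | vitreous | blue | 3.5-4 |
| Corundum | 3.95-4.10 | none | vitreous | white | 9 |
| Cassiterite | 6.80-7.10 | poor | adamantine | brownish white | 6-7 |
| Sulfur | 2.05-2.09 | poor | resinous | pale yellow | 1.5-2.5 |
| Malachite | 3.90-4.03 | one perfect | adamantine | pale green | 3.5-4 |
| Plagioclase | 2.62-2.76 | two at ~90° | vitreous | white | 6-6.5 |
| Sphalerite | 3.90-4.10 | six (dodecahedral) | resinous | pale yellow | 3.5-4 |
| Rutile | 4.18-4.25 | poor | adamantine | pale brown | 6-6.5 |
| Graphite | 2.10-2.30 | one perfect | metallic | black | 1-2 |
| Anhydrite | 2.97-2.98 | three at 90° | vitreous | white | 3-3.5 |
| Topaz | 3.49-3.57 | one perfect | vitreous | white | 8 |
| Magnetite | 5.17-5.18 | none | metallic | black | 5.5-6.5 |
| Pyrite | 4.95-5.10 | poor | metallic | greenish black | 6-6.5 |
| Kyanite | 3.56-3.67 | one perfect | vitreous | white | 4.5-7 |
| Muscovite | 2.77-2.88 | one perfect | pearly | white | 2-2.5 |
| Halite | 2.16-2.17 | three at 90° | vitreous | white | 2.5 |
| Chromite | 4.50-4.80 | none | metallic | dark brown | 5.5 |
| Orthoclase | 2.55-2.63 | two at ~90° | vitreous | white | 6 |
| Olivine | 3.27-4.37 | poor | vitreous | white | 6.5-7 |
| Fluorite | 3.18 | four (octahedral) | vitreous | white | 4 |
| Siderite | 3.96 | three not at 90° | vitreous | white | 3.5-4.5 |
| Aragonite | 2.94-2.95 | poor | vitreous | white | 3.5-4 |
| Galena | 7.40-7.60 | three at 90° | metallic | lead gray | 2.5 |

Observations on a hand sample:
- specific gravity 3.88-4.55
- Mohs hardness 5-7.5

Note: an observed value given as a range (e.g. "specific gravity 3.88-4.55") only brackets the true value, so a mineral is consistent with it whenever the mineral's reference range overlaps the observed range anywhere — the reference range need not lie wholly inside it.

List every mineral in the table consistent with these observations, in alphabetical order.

Specific gravity 3.88-4.55 — leaves Corundum, Malachite, Sphalerite, Rutile, Chromite, Olivine, Siderite.
Mohs hardness 5-7.5 — only Rutile, Chromite, Olivine remain.
Consistent with every observation: Chromite, Olivine, Rutile.

Chromite, Olivine, Rutile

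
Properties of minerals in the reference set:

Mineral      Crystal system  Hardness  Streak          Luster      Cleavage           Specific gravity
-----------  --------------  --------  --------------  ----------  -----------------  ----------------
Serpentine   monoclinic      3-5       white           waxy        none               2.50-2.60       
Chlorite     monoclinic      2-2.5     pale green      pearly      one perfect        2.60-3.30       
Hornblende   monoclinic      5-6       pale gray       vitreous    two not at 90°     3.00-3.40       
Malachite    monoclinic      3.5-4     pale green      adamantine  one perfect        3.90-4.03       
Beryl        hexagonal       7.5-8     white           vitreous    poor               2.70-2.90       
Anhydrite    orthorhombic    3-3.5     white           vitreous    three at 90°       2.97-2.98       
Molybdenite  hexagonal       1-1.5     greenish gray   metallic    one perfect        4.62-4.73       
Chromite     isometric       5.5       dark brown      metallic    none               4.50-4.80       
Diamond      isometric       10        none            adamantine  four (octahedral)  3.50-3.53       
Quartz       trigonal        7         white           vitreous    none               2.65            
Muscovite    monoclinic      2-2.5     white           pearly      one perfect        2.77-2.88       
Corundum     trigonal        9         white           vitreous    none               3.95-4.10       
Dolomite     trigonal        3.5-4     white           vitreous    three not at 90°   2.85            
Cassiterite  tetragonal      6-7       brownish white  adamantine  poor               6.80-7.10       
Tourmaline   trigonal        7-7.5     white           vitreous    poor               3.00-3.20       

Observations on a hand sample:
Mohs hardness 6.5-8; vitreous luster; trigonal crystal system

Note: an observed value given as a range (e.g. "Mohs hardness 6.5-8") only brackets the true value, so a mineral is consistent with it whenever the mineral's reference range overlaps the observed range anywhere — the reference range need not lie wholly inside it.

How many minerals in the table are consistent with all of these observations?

Mohs hardness 6.5-8 — Beryl, Quartz, Cassiterite, Tourmaline remain.
Vitreous luster eliminates Cassiterite.
Trigonal crystal system eliminates Beryl.
Consistent with every observation: Quartz, Tourmaline.
That is 2 minerals.

2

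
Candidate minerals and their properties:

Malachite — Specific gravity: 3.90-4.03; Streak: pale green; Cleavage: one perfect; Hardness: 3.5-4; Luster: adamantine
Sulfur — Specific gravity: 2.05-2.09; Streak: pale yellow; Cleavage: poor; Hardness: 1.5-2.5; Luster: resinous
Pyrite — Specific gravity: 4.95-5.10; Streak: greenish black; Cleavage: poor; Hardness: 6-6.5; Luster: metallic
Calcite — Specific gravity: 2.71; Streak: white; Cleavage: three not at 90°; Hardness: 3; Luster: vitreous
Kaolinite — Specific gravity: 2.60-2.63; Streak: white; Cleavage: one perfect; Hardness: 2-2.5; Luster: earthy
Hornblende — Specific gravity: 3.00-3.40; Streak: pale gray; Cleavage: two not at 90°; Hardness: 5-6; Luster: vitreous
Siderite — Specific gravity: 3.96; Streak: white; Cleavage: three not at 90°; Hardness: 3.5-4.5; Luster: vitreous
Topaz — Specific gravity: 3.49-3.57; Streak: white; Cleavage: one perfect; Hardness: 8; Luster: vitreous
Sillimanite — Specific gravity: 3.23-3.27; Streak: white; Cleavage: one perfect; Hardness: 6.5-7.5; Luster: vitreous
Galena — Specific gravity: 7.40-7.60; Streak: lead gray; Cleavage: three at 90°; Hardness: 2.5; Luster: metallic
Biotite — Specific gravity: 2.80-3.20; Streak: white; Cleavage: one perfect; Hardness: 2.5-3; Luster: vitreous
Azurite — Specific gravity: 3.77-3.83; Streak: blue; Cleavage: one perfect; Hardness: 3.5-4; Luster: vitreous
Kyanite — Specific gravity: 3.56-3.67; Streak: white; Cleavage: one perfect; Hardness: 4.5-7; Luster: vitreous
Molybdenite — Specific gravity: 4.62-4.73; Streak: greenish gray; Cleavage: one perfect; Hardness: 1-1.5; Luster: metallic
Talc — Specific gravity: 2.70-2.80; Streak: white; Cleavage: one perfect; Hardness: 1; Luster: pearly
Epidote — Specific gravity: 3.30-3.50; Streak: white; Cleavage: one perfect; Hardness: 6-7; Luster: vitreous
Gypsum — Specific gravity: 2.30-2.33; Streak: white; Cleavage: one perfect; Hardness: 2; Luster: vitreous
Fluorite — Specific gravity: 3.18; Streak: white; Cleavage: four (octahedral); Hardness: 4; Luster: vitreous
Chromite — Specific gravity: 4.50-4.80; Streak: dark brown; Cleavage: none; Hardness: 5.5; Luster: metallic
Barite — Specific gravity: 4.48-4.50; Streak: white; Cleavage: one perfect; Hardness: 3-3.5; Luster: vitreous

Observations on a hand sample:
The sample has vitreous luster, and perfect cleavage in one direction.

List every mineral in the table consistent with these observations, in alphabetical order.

Vitreous luster — only Calcite, Hornblende, Siderite, Topaz, Sillimanite, Biotite, Azurite, Kyanite, Epidote, Gypsum, Fluorite, Barite remain.
Perfect cleavage in one direction is inconsistent with Calcite, Hornblende, Siderite, Fluorite.
Consistent with every observation: Azurite, Barite, Biotite, Epidote, Gypsum, Kyanite, Sillimanite, Topaz.

Azurite, Barite, Biotite, Epidote, Gypsum, Kyanite, Sillimanite, Topaz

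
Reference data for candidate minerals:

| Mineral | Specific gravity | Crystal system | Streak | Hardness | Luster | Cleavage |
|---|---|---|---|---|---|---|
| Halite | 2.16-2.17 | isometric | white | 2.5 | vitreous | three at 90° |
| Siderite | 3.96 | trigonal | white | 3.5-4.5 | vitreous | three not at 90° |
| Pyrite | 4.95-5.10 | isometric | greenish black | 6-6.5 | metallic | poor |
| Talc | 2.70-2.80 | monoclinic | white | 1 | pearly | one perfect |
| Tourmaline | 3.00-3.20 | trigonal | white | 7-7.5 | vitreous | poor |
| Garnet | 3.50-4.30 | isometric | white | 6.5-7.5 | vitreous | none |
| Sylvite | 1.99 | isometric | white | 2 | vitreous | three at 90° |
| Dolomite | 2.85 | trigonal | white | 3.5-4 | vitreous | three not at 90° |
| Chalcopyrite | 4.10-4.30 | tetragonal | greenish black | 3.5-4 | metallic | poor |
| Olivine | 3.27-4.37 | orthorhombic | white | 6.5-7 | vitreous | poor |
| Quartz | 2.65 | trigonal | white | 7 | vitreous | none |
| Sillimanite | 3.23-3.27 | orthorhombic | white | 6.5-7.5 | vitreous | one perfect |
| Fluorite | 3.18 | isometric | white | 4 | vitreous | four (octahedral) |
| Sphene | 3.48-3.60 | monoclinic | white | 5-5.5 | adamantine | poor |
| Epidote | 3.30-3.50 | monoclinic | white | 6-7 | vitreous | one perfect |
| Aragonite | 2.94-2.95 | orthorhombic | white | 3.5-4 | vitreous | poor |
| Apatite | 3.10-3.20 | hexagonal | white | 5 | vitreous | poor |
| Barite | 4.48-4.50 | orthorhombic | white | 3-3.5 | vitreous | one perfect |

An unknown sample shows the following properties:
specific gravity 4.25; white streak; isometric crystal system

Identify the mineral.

Garnet

Specific gravity 4.25 — only Garnet, Chalcopyrite, Olivine remain.
White streak rules out Chalcopyrite.
Isometric crystal system rules out Olivine.
Only Garnet satisfies all observations.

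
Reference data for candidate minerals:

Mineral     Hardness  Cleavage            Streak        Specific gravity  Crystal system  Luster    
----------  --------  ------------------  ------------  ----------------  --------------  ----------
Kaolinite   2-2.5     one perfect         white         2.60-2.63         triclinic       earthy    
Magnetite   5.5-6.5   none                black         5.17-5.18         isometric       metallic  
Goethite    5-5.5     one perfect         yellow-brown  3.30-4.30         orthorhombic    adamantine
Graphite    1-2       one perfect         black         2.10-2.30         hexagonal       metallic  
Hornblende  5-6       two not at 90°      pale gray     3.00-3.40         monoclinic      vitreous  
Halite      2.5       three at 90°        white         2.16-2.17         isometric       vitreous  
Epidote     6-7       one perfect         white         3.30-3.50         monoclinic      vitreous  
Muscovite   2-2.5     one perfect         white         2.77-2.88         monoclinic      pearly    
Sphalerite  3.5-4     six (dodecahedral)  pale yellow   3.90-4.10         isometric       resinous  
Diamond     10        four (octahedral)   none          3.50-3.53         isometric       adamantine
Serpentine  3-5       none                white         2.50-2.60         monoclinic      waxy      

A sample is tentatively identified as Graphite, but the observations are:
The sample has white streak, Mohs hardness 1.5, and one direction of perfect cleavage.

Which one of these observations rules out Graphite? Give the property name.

streak

White streak: Graphite has black streak — outside the reference range.
Mohs hardness 1.5: Graphite has hardness 1-2 — matches.
One direction of perfect cleavage: Graphite has cleavage one perfect — matches.
The streak is the one property that does not fit.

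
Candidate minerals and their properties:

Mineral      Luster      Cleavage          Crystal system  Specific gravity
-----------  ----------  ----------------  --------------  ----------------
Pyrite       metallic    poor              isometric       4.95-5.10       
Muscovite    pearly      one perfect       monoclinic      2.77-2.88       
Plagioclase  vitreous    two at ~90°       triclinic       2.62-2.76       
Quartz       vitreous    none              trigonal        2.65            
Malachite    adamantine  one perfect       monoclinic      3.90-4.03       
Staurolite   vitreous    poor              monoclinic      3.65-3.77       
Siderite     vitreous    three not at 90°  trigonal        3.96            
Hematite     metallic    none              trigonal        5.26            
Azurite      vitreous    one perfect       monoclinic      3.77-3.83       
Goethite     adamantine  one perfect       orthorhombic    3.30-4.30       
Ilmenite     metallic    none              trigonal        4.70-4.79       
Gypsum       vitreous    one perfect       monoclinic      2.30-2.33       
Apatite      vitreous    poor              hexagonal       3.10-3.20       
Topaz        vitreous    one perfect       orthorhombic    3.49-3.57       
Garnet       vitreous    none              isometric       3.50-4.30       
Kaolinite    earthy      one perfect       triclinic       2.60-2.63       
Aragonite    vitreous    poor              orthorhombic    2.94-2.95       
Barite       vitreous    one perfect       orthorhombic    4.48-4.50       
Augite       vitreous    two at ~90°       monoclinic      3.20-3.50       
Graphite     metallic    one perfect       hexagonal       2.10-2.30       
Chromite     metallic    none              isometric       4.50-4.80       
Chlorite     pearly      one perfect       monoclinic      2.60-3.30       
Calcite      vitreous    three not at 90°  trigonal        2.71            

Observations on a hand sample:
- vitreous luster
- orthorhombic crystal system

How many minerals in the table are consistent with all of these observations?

3

Vitreous luster: Plagioclase, Quartz, Staurolite, Siderite, Azurite, Gypsum, Apatite, Topaz, Garnet, Aragonite, Barite, Augite, Calcite remain.
Orthorhombic crystal system: narrows the field to Topaz, Aragonite, Barite.
The minerals that satisfy all observations are Aragonite, Barite, Topaz.
That is 3 minerals.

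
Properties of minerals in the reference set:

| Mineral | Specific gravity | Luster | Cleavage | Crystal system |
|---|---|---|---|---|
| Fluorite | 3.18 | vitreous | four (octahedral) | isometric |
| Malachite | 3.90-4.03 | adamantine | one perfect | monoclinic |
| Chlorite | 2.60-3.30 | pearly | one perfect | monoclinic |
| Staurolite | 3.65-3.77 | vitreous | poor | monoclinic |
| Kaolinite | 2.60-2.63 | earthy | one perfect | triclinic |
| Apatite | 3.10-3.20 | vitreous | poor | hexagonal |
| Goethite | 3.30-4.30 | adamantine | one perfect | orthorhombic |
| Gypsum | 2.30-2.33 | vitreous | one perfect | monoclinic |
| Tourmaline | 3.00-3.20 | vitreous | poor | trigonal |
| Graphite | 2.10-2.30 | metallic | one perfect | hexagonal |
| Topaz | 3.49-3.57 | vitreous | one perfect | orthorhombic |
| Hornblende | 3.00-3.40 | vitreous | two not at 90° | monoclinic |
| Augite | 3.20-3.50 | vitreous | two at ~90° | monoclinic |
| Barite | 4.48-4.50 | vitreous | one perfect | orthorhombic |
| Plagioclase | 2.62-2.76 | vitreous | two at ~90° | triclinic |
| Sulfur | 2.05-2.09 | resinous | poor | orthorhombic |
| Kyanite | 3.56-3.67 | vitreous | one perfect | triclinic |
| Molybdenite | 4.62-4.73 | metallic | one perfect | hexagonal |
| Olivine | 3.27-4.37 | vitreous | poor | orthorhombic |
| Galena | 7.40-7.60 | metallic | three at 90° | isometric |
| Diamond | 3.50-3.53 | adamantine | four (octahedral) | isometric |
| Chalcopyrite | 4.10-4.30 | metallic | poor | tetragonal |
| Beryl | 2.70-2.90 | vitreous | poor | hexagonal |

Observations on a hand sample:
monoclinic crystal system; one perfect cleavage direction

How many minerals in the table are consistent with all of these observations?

3

Monoclinic crystal system: only Malachite, Chlorite, Staurolite, Gypsum, Hornblende, Augite remain.
One perfect cleavage direction rules out Staurolite, Hornblende, Augite.
The minerals that satisfy all observations are Chlorite, Gypsum, Malachite.
That is 3 minerals.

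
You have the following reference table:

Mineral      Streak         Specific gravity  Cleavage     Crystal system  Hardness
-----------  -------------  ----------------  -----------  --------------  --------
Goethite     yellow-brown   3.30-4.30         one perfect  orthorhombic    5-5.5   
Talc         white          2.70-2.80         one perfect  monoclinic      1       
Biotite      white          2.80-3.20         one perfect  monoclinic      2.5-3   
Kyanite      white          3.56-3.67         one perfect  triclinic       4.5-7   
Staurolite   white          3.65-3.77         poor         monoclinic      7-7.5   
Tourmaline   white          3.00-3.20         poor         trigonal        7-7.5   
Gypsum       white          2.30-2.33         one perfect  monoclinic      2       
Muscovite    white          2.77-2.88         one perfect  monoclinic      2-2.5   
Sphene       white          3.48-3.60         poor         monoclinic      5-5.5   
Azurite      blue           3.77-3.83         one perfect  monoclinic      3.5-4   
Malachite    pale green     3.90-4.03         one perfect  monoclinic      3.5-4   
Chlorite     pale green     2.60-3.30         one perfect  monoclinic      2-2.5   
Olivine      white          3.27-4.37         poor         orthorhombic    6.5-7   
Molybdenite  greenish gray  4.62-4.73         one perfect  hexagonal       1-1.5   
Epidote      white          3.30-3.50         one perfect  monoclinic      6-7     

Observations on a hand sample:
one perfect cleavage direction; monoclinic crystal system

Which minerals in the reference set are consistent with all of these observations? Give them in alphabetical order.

Azurite, Biotite, Chlorite, Epidote, Gypsum, Malachite, Muscovite, Talc

One perfect cleavage direction is inconsistent with Staurolite, Tourmaline, Sphene, Olivine.
Monoclinic crystal system excludes Goethite, Kyanite, Molybdenite.
Consistent with every observation: Azurite, Biotite, Chlorite, Epidote, Gypsum, Malachite, Muscovite, Talc.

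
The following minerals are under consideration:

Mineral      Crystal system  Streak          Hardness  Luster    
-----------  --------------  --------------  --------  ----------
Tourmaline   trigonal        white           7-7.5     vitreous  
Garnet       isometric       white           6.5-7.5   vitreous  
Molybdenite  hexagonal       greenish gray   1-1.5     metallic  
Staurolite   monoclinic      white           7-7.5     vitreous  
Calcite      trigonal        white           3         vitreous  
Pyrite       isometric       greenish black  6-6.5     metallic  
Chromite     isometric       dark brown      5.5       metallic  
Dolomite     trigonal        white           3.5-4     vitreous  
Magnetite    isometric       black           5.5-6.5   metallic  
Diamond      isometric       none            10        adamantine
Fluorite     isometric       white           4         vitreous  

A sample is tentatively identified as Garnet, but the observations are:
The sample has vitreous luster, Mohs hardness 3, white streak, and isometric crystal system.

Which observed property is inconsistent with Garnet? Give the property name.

Vitreous luster: Garnet has vitreous luster — consistent.
Mohs hardness 3: Garnet has hardness 6.5-7.5 — inconsistent.
White streak: Garnet has white streak — consistent.
Isometric crystal system: Garnet has isometric system — consistent.
Everything matches except the hardness.

hardness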